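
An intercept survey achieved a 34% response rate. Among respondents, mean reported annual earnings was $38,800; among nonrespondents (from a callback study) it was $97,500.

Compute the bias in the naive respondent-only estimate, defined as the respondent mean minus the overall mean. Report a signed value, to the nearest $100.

-$38,700

Nonresponse fraction = 1 − 0.34 = 0.66.
Bias = (nonresponse fraction) × (respondent mean − nonrespondent mean)
     = 0.66 × (38,800 − 97,500) = 0.66 × -58,700 = -38,742.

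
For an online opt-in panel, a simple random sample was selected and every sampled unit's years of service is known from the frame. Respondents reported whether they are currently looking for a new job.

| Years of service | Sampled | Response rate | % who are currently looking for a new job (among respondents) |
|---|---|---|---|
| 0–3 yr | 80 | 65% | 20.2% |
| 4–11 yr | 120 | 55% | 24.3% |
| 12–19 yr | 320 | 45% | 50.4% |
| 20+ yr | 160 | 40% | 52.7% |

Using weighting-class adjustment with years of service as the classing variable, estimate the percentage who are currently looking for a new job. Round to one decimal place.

42.8%

Inverse-response-rate weighting restores each class to its sampled count, so class totals weight by n_sampled:
  0–3 yr: 80 × 20.2 = 1616
  4–11 yr: 120 × 24.3 = 2916
  12–19 yr: 320 × 50.4 = 16,128
  20+ yr: 160 × 52.7 = 8432
Adjusted estimate = 29,092 / 680 = 42.7824 → 42.8%.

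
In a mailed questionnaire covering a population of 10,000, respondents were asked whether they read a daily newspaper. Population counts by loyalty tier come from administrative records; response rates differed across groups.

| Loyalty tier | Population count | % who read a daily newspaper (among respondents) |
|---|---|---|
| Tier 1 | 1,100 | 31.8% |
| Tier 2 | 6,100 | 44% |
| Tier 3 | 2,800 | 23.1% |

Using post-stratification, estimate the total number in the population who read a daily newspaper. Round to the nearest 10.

Apply each group's respondent rate to its population count:
  Tier 1: 1,100 × 31.8% = 349.8
  Tier 2: 6,100 × 44% = 2684
  Tier 3: 2,800 × 23.1% = 646.8
Estimated total = 3680.6 → 3,680.

3,680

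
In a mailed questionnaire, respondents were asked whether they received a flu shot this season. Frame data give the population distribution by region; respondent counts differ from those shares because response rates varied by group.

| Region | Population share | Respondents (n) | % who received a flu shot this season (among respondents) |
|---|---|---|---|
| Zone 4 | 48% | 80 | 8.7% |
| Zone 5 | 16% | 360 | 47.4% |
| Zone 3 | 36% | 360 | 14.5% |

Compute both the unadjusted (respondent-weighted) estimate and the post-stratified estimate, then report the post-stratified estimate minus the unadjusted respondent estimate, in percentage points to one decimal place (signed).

Naive respondent-only estimate (weights = respondent counts):
  (80/800)×8.7 + (360/800)×47.4 + (360/800)×14.5 = 28.725%
Post-stratified estimate weights by population shares:
  0.48×8.7 + 0.16×47.4 + 0.36×14.5 = 16.98%
Difference = 16.98 − 28.725 = -11.745 pp.

-11.7 percentage points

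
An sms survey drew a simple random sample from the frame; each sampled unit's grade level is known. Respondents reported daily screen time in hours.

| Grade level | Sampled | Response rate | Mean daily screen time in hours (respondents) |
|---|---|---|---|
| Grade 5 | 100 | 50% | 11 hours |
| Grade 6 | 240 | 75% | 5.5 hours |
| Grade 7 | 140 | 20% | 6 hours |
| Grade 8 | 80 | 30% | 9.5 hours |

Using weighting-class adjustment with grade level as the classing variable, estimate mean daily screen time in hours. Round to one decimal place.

7.2

Weighting each respondent by the inverse class response rate inflates each class back to its sampled size, so the class weight is n_sampled:
  Grade 5: 100 × 11 = 1100
  Grade 6: 240 × 5.5 = 1320
  Grade 7: 140 × 6 = 840
  Grade 8: 80 × 9.5 = 760
Adjusted estimate = 4020 / 560 = 7.17857 → 7.2.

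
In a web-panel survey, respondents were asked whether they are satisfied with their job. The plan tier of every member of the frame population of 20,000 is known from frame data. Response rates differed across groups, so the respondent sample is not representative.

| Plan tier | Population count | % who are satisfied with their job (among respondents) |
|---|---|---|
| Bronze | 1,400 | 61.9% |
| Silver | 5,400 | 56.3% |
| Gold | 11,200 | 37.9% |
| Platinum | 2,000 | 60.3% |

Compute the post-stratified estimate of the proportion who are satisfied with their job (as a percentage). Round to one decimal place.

46.8%

Each cell contributes population-share × respondent value:
  Bronze: (1,400/20,000) × 61.9 = 4.333
  Silver: (5,400/20,000) × 56.3 = 15.201
  Gold: (11,200/20,000) × 37.9 = 21.224
  Platinum: (2,000/20,000) × 60.3 = 6.03
Post-stratified estimate = 46.788 → 46.8%.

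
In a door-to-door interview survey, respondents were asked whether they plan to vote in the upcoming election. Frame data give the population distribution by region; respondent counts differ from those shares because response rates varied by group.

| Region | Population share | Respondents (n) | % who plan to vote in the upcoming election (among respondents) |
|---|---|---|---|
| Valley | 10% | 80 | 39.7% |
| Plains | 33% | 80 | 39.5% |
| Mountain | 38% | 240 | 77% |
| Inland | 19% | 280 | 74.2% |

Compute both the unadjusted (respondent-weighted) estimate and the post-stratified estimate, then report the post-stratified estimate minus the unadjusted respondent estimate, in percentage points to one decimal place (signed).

-6.7 percentage points

Without adjustment, the pooled respondent share is:
  (80/680)×39.7 + (80/680)×39.5 + (240/680)×77 + (280/680)×74.2 = 67.0471%
Reweighting by population region shares:
  0.1×39.7 + 0.33×39.5 + 0.38×77 + 0.19×74.2 = 60.363%
Difference = 60.363 − 67.0471 = -6.6841 pp.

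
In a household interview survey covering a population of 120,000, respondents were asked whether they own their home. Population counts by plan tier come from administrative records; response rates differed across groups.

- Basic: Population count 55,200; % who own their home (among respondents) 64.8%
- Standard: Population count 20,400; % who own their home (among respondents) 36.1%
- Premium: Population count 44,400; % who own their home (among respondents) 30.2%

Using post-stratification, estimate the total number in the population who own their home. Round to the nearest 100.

Each cell contributes its population count × the respondent rate:
  Basic: 55,200 × 64.8% = 35769.6
  Standard: 20,400 × 36.1% = 7364.4
  Premium: 44,400 × 30.2% = 13408.8
Estimated total = 56542.8 → 56,500.

56,500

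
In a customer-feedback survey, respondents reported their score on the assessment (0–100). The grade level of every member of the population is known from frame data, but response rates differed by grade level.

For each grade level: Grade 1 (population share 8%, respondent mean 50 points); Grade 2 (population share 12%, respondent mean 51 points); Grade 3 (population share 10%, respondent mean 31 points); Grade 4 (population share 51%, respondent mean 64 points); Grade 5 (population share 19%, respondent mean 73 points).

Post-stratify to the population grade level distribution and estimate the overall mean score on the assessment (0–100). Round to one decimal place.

Reweight to the known grade level distribution:
  Grade 1: 0.08 × 50 = 4
  Grade 2: 0.12 × 51 = 6.12
  Grade 3: 0.1 × 31 = 3.1
  Grade 4: 0.51 × 64 = 32.64
  Grade 5: 0.19 × 73 = 13.87
Post-stratified estimate = 59.73 → 59.7.

59.7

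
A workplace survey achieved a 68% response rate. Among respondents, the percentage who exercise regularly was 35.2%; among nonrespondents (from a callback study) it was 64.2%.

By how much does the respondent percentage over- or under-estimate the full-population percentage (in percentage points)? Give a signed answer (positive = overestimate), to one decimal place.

Nonresponse fraction = 1 − 0.68 = 0.32.
Bias = (nonresponse fraction) × (respondent percentage − nonrespondent percentage)
     = 0.32 × (35.2 − 64.2) = 0.32 × -29 = -9.28.

-9.3 percentage points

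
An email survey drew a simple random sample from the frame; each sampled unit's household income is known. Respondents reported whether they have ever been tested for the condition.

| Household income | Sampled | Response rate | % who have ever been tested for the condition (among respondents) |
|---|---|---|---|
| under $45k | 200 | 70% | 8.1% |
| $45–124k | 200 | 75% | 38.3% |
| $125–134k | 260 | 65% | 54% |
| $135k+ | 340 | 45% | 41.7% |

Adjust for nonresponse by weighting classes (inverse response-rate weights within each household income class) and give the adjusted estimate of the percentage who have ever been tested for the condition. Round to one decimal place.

37.5%

With weight = n_sampled/n_responded per class, the weighted class total is n_sampled:
  under $45k: 200 × 8.1 = 1620
  $45–124k: 200 × 38.3 = 7660
  $125–134k: 260 × 54 = 14,040
  $135k+: 340 × 41.7 = 14178
Adjusted estimate = 37,498 / 1,000 = 37.498 → 37.5%.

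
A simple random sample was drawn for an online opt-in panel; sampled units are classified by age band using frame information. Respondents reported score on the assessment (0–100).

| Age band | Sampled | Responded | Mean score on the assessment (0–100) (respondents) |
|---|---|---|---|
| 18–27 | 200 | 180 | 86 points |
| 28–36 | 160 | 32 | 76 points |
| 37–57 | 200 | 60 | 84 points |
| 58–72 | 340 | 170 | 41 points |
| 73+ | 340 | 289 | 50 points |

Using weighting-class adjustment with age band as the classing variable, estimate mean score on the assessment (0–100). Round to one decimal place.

Class response rates: 18–27 180/200 = 90%, 28–36 32/160 = 20%, 37–57 60/200 = 30%, 58–72 170/340 = 50%, 73+ 289/340 = 85%.
Weighting each respondent by the inverse class response rate inflates each class back to its sampled size, so the class weight is n_sampled:
  18–27: 200 × 86 = 17,200
  28–36: 160 × 76 = 12,160
  37–57: 200 × 84 = 16,800
  58–72: 340 × 41 = 13,940
  73+: 340 × 50 = 17,000
Adjusted estimate = 77,100 / 1,240 = 62.1774 → 62.2.

62.2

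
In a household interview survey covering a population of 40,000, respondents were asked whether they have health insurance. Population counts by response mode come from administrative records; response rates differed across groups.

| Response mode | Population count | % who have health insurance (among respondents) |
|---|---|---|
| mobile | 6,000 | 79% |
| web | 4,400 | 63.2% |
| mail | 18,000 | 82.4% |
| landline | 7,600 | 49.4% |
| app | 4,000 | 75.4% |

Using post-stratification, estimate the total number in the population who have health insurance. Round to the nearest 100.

29,100

Each cell contributes its population count × the respondent rate:
  mobile: 6,000 × 79% = 4740
  web: 4,400 × 63.2% = 2780.8
  mail: 18,000 × 82.4% = 14,832
  landline: 7,600 × 49.4% = 3754.4
  app: 4,000 × 75.4% = 3016
Estimated total = 29123.2 → 29,100.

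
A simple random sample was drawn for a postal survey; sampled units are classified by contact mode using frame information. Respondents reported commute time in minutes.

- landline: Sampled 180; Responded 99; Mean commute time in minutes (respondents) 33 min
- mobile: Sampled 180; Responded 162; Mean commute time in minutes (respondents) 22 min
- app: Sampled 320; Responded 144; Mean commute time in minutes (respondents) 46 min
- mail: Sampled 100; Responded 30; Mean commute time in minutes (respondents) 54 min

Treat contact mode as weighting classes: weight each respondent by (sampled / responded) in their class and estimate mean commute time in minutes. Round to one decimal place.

Class response rates: landline 99/180 = 55%, mobile 162/180 = 90%, app 144/320 = 45%, mail 30/100 = 30%.
With weight = n_sampled/n_responded per class, the weighted class total is n_sampled:
  landline: 180 × 33 = 5940
  mobile: 180 × 22 = 3960
  app: 320 × 46 = 14,720
  mail: 100 × 54 = 5400
Adjusted estimate = 30,020 / 780 = 38.4872 → 38.5.

38.5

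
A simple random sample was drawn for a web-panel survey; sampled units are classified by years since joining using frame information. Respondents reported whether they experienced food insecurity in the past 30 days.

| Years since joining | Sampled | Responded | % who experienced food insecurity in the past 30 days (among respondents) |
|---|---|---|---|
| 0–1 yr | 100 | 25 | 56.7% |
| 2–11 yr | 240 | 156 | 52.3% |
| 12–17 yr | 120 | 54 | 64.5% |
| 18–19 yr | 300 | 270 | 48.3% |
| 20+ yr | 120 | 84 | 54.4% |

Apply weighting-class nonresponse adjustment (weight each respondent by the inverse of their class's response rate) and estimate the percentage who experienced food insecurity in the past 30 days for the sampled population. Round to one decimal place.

Response rates by class: 0–1 yr 25/100 = 25%, 2–11 yr 156/240 = 65%, 12–17 yr 54/120 = 45%, 18–19 yr 270/300 = 90%, 20+ yr 84/120 = 70%.
With weight = n_sampled/n_responded per class, the weighted class total is n_sampled:
  0–1 yr: 100 × 56.7 = 5670
  2–11 yr: 240 × 52.3 = 12,552
  12–17 yr: 120 × 64.5 = 7740
  18–19 yr: 300 × 48.3 = 14,490
  20+ yr: 120 × 54.4 = 6528
Adjusted estimate = 46,980 / 880 = 53.3864 → 53.4%.

53.4%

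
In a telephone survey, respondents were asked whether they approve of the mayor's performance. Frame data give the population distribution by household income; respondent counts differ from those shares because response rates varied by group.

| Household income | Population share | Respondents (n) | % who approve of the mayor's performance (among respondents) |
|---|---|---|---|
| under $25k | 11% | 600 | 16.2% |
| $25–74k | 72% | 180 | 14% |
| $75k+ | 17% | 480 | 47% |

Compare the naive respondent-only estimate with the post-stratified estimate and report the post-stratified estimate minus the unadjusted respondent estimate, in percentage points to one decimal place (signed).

Naive respondent-only estimate (weights = respondent counts):
  (600/1260)×16.2 + (180/1260)×14 + (480/1260)×47 = 27.619%
Post-stratified estimate weights by population shares:
  0.11×16.2 + 0.72×14 + 0.17×47 = 19.852%
Difference = 19.852 − 27.619 = -7.767 pp.

-7.8 percentage points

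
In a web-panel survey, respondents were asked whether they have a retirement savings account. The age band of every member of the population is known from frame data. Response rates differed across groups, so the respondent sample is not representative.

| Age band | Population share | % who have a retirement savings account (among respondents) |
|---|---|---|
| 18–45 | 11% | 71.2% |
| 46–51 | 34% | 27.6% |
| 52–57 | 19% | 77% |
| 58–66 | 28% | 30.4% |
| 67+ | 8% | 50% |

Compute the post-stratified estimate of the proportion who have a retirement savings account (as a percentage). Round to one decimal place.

Reweight to the known age band distribution:
  18–45: 0.11 × 71.2 = 7.832
  46–51: 0.34 × 27.6 = 9.384
  52–57: 0.19 × 77 = 14.63
  58–66: 0.28 × 30.4 = 8.512
  67+: 0.08 × 50 = 4
Post-stratified estimate = 44.358 → 44.4%.

44.4%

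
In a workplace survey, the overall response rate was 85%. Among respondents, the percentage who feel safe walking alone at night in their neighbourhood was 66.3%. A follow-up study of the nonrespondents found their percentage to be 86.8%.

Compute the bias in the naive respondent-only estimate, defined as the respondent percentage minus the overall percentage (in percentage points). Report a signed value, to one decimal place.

Nonresponse fraction = 1 − 0.85 = 0.15.
Bias = (nonresponse fraction) × (respondent percentage − nonrespondent percentage)
     = 0.15 × (66.3 − 86.8) = 0.15 × -20.5 = -3.075.

-3.1 percentage points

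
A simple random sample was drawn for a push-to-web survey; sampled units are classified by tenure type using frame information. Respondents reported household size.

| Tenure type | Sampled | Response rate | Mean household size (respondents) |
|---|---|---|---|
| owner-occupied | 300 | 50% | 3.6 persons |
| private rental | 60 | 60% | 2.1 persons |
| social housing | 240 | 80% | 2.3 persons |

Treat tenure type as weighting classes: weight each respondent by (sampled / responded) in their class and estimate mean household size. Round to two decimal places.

Each respondent's weight = sampled/responded in their class; summing within a class gives n_sampled, so:
  owner-occupied: 300 × 3.6 = 1080
  private rental: 60 × 2.1 = 126
  social housing: 240 × 2.3 = 552
Adjusted estimate = 1758 / 600 = 2.93 → 2.93.

2.93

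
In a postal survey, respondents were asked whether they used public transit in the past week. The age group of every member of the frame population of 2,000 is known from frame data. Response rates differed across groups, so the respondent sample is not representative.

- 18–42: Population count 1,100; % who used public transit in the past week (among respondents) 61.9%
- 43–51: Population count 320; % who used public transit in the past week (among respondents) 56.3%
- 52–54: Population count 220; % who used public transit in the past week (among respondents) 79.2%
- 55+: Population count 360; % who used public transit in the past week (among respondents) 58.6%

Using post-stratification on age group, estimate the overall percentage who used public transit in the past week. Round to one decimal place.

62.3%

Post-stratification weights by population share, not respondent share:
  18–42: (1,100/2,000) × 61.9 = 34.045
  43–51: (320/2,000) × 56.3 = 9.008
  52–54: (220/2,000) × 79.2 = 8.712
  55+: (360/2,000) × 58.6 = 10.548
Post-stratified estimate = 62.313 → 62.3%.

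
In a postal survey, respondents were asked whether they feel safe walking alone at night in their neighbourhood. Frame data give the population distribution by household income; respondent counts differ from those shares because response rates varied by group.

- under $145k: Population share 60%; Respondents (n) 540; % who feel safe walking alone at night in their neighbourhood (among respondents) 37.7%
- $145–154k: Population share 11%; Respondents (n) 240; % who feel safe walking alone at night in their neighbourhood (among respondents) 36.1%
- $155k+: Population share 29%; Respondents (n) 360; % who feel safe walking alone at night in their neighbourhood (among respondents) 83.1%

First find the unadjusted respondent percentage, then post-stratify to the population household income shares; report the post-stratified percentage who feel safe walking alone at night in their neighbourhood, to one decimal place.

50.7%

Naive respondent-only estimate (weights = respondent counts):
  (540/1140)×37.7 + (240/1140)×36.1 + (360/1140)×83.1 = 51.7%
Post-stratifying to population shares instead:
  0.6×37.7 + 0.11×36.1 + 0.29×83.1 = 50.69%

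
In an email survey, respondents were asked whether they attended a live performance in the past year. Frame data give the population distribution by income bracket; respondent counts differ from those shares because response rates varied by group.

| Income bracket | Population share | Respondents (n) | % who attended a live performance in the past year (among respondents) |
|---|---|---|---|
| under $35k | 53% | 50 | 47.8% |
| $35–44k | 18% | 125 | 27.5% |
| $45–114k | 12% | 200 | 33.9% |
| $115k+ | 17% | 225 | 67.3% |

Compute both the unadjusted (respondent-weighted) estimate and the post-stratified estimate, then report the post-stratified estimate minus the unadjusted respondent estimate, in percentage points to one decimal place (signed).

Unadjusted (pooled respondent) estimate weights by respondent counts:
  (50/600)×47.8 + (125/600)×27.5 + (200/600)×33.9 + (225/600)×67.3 = 46.25%
Post-stratified estimate weights by population shares:
  0.53×47.8 + 0.18×27.5 + 0.12×33.9 + 0.17×67.3 = 45.793%
Difference = 45.793 − 46.25 = -0.457 pp.

-0.5 percentage points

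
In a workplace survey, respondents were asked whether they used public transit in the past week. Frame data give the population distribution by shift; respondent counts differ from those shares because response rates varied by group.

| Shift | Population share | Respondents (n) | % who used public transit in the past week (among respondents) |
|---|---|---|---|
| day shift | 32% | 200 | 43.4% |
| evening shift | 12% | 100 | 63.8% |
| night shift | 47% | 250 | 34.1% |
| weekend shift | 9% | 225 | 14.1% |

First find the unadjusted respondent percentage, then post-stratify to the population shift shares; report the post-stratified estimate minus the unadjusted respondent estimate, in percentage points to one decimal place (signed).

Unadjusted (pooled respondent) estimate weights by respondent counts:
  (200/775)×43.4 + (100/775)×63.8 + (250/775)×34.1 + (225/775)×14.1 = 34.5258%
Post-stratifying to population shares instead:
  0.32×43.4 + 0.12×63.8 + 0.47×34.1 + 0.09×14.1 = 38.84%
Difference = 38.84 − 34.5258 = 4.3142 pp.

+4.3 percentage points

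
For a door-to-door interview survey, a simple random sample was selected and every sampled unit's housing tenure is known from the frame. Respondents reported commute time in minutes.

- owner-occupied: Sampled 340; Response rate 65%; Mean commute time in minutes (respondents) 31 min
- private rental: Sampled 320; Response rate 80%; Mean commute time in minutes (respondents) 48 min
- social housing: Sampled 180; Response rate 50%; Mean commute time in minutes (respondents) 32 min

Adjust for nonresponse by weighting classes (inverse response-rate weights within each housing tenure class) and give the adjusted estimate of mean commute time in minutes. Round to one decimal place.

37.7

Inverse-response-rate weighting restores each class to its sampled count, so class totals weight by n_sampled:
  owner-occupied: 340 × 31 = 10,540
  private rental: 320 × 48 = 15,360
  social housing: 180 × 32 = 5760
Adjusted estimate = 31,660 / 840 = 37.6905 → 37.7.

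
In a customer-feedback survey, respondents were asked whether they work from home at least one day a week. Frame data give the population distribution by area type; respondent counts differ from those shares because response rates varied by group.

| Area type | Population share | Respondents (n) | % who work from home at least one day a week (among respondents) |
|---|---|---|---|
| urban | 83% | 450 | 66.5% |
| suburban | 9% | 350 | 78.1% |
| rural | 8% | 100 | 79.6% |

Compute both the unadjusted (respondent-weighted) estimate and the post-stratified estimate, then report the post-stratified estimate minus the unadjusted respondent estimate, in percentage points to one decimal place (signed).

-3.9 percentage points

Naive respondent-only estimate (weights = respondent counts):
  (450/900)×66.5 + (350/900)×78.1 + (100/900)×79.6 = 72.4667%
Post-stratifying to population shares instead:
  0.83×66.5 + 0.09×78.1 + 0.08×79.6 = 68.592%
Difference = 68.592 − 72.4667 = -3.8747 pp.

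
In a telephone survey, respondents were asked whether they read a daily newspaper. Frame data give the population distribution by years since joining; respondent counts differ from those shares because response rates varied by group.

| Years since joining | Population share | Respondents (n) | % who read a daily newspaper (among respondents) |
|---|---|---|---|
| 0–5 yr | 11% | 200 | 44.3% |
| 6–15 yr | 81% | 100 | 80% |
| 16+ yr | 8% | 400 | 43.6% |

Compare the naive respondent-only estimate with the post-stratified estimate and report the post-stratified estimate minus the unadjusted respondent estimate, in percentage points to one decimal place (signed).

Unadjusted (pooled respondent) estimate weights by respondent counts:
  (200/700)×44.3 + (100/700)×80 + (400/700)×43.6 = 49%
Post-stratified estimate weights by population shares:
  0.11×44.3 + 0.81×80 + 0.08×43.6 = 73.161%
Difference = 73.161 − 49 = 24.161 pp.

+24.2 percentage points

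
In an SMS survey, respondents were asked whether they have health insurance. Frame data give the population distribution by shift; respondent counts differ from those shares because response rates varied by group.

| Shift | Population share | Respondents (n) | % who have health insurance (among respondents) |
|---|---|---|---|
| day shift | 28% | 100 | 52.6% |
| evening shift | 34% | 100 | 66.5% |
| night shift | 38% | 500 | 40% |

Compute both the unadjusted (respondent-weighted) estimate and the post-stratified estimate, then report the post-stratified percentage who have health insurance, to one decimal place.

Unadjusted (pooled respondent) estimate weights by respondent counts:
  (100/700)×52.6 + (100/700)×66.5 + (500/700)×40 = 45.5857%
Post-stratified estimate weights by population shares:
  0.28×52.6 + 0.34×66.5 + 0.38×40 = 52.538%

52.5%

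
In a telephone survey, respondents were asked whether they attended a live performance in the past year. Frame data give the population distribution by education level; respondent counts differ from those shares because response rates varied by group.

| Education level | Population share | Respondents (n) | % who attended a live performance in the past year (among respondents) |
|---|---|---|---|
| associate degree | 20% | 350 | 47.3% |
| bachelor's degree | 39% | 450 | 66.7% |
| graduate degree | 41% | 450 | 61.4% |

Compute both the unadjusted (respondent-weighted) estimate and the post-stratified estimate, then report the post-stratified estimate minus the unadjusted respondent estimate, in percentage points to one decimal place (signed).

Unadjusted (pooled respondent) estimate weights by respondent counts:
  (350/1250)×47.3 + (450/1250)×66.7 + (450/1250)×61.4 = 59.36%
Post-stratified estimate weights by population shares:
  0.2×47.3 + 0.39×66.7 + 0.41×61.4 = 60.647%
Difference = 60.647 − 59.36 = 1.287 pp.

+1.3 percentage points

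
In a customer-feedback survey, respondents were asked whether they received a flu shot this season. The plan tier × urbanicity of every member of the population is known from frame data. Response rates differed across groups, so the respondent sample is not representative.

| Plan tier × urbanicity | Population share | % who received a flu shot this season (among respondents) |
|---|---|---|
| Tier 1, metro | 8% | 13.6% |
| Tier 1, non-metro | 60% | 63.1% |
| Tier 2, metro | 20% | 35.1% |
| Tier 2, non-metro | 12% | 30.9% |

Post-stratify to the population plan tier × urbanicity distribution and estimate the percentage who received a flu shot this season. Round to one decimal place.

49.7%

Weight each group's respondent value by its population share:
  Tier 1, metro: 0.08 × 13.6 = 1.088
  Tier 1, non-metro: 0.6 × 63.1 = 37.86
  Tier 2, metro: 0.2 × 35.1 = 7.02
  Tier 2, non-metro: 0.12 × 30.9 = 3.708
Post-stratified estimate = 49.676 → 49.7%.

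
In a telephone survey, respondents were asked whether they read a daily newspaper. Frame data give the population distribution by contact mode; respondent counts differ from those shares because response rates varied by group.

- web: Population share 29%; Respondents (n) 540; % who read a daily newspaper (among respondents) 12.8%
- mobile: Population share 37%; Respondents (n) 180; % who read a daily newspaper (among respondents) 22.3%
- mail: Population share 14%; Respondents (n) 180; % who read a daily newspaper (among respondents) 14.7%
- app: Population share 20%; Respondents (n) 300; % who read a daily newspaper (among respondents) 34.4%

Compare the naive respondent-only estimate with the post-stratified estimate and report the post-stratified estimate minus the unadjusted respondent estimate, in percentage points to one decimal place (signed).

Without adjustment, the pooled respondent share is:
  (540/1200)×12.8 + (180/1200)×22.3 + (180/1200)×14.7 + (300/1200)×34.4 = 19.91%
Reweighting by population contact mode shares:
  0.29×12.8 + 0.37×22.3 + 0.14×14.7 + 0.2×34.4 = 20.901%
Difference = 20.901 − 19.91 = 0.991 pp.

+1.0 percentage points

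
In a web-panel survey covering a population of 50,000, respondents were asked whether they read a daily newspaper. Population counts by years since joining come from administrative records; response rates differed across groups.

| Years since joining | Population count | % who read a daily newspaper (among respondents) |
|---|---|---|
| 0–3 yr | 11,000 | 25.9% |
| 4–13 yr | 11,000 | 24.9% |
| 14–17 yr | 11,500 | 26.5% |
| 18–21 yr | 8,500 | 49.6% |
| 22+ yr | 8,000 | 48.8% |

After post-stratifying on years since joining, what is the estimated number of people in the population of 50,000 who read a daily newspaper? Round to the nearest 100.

16,800

Apply each group's respondent rate to its population count:
  0–3 yr: 11,000 × 25.9% = 2849
  4–13 yr: 11,000 × 24.9% = 2739
  14–17 yr: 11,500 × 26.5% = 3047.5
  18–21 yr: 8,500 × 49.6% = 4216
  22+ yr: 8,000 × 48.8% = 3904
Estimated total = 16755.5 → 16,800.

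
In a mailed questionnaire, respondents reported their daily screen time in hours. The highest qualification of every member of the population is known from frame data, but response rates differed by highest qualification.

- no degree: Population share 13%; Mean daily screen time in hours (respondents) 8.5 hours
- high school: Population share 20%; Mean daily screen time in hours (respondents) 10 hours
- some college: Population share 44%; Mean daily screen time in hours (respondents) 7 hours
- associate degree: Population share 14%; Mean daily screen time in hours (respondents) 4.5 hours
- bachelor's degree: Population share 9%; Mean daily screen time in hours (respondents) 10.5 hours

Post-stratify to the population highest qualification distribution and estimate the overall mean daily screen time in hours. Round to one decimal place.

7.8

Each cell contributes population-share × respondent value:
  no degree: 0.13 × 8.5 = 1.105
  high school: 0.2 × 10 = 2
  some college: 0.44 × 7 = 3.08
  associate degree: 0.14 × 4.5 = 0.63
  bachelor's degree: 0.09 × 10.5 = 0.945
Post-stratified estimate = 7.76 → 7.8.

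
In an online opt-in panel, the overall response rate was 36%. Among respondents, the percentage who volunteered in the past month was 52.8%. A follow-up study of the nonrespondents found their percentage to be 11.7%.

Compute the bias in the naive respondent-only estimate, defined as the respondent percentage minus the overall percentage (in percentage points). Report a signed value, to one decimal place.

Nonresponse fraction = 1 − 0.36 = 0.64.
Bias = (nonresponse fraction) × (respondent percentage − nonrespondent percentage)
     = 0.64 × (52.8 − 11.7) = 0.64 × 41.1 = 26.304.

+26.3 percentage points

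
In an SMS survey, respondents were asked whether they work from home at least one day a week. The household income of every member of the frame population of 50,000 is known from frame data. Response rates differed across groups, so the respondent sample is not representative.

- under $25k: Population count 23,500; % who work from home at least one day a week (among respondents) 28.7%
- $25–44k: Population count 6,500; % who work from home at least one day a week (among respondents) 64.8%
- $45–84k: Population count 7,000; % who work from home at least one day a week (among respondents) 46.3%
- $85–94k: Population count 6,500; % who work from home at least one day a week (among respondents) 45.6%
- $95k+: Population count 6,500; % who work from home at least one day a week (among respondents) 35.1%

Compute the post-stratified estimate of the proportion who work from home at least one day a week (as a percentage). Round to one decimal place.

38.9%

Reweight to the known household income distribution:
  under $25k: (23,500/50,000) × 28.7 = 13.489
  $25–44k: (6,500/50,000) × 64.8 = 8.424
  $45–84k: (7,000/50,000) × 46.3 = 6.482
  $85–94k: (6,500/50,000) × 45.6 = 5.928
  $95k+: (6,500/50,000) × 35.1 = 4.563
Post-stratified estimate = 38.886 → 38.9%.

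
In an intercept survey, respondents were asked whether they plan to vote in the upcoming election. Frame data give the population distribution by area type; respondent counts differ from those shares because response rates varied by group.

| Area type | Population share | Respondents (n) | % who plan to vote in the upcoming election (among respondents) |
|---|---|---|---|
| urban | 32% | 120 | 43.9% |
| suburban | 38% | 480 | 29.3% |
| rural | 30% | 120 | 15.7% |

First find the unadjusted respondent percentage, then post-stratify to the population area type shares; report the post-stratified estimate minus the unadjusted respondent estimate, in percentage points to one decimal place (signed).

+0.4 percentage points

Naive respondent-only estimate (weights = respondent counts):
  (120/720)×43.9 + (480/720)×29.3 + (120/720)×15.7 = 29.4667%
Post-stratified estimate weights by population shares:
  0.32×43.9 + 0.38×29.3 + 0.3×15.7 = 29.892%
Difference = 29.892 − 29.4667 = 0.4253 pp.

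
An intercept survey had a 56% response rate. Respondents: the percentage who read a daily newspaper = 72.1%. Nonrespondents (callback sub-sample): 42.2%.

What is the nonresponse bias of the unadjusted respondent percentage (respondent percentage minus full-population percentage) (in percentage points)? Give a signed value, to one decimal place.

Nonresponse fraction = 1 − 0.56 = 0.44.
Bias = (nonresponse fraction) × (respondent percentage − nonrespondent percentage)
     = 0.44 × (72.1 − 42.2) = 0.44 × 29.9 = 13.156.

+13.2 percentage points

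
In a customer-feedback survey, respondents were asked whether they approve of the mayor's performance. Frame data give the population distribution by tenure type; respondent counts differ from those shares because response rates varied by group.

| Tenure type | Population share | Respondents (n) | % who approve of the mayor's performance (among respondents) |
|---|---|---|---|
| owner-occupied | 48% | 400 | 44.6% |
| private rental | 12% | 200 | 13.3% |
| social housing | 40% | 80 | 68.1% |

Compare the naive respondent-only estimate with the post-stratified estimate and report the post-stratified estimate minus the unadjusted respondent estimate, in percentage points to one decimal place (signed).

Unadjusted (pooled respondent) estimate weights by respondent counts:
  (400/680)×44.6 + (200/680)×13.3 + (80/680)×68.1 = 38.1588%
Reweighting by population tenure type shares:
  0.48×44.6 + 0.12×13.3 + 0.4×68.1 = 50.244%
Difference = 50.244 − 38.1588 = 12.0852 pp.

+12.1 percentage points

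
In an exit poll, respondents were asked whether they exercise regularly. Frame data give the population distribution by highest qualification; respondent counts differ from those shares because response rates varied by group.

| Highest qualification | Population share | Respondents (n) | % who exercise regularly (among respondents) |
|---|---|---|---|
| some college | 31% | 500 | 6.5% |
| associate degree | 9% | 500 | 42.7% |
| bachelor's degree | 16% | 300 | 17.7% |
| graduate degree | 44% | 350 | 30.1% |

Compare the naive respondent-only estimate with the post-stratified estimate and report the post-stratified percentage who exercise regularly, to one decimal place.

21.9%

Naive respondent-only estimate (weights = respondent counts):
  (500/1650)×6.5 + (500/1650)×42.7 + (300/1650)×17.7 + (350/1650)×30.1 = 24.5121%
Post-stratifying to population shares instead:
  0.31×6.5 + 0.09×42.7 + 0.16×17.7 + 0.44×30.1 = 21.934%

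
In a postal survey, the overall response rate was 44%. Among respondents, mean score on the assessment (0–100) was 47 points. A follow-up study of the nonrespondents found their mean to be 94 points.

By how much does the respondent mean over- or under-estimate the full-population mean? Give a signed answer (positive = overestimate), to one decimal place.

Nonresponse fraction = 1 − 0.44 = 0.56.
Bias = (nonresponse fraction) × (respondent mean − nonrespondent mean)
     = 0.56 × (47 − 94) = 0.56 × -47 = -26.32.

-26.3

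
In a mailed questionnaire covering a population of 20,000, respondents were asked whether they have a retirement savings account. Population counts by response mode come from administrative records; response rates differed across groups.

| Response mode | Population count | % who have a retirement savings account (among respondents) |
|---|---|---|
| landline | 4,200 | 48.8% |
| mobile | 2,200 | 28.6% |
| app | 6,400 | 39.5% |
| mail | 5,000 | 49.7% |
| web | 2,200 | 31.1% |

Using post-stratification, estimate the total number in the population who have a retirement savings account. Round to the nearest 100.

Estimated count per cell = population count × respondent percentage:
  landline: 4,200 × 48.8% = 2049.6
  mobile: 2,200 × 28.6% = 629.2
  app: 6,400 × 39.5% = 2528
  mail: 5,000 × 49.7% = 2485
  web: 2,200 × 31.1% = 684.2
Estimated total = 8376 → 8,400.

8,400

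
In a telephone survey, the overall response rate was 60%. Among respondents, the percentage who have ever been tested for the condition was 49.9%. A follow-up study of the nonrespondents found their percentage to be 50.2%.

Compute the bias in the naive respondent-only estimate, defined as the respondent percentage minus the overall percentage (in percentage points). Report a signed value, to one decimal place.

-0.1 percentage points

Nonresponse fraction = 1 − 0.6 = 0.4.
Bias = (nonresponse fraction) × (respondent percentage − nonrespondent percentage)
     = 0.4 × (49.9 − 50.2) = 0.4 × -0.3 = -0.12.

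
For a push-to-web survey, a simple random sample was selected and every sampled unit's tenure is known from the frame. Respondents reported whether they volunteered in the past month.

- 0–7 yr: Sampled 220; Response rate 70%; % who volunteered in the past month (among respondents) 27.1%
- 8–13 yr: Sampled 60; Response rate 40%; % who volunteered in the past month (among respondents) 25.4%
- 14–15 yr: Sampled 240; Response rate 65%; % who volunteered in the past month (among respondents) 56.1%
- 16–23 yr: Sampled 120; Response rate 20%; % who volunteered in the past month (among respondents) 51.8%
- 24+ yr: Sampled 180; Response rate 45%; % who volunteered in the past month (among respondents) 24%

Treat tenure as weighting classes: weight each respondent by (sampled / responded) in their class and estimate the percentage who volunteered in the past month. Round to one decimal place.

38.4%

Each respondent's weight = sampled/responded in their class; summing within a class gives n_sampled, so:
  0–7 yr: 220 × 27.1 = 5962
  8–13 yr: 60 × 25.4 = 1524
  14–15 yr: 240 × 56.1 = 13,464
  16–23 yr: 120 × 51.8 = 6216
  24+ yr: 180 × 24 = 4320
Adjusted estimate = 31,486 / 820 = 38.3976 → 38.4%.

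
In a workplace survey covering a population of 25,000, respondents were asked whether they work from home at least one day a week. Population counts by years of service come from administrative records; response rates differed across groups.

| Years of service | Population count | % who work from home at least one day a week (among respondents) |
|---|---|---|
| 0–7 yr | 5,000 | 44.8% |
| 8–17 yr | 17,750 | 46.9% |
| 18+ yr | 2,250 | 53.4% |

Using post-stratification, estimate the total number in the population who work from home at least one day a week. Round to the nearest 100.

11,800

Apply each group's respondent rate to its population count:
  0–7 yr: 5,000 × 44.8% = 2240
  8–17 yr: 17,750 × 46.9% = 8324.75
  18+ yr: 2,250 × 53.4% = 1201.5
Estimated total = 11766.2 → 11,800.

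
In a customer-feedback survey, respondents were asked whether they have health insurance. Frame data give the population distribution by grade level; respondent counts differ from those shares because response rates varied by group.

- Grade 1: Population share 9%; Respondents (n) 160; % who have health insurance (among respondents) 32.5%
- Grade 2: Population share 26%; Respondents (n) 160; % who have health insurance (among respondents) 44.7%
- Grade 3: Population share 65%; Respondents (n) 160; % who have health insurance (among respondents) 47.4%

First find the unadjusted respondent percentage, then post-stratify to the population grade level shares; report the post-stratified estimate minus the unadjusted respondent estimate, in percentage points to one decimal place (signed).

Without adjustment, the pooled respondent share is:
  (160/480)×32.5 + (160/480)×44.7 + (160/480)×47.4 = 41.5333%
Post-stratifying to population shares instead:
  0.09×32.5 + 0.26×44.7 + 0.65×47.4 = 45.357%
Difference = 45.357 − 41.5333 = 3.8237 pp.

+3.8 percentage points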